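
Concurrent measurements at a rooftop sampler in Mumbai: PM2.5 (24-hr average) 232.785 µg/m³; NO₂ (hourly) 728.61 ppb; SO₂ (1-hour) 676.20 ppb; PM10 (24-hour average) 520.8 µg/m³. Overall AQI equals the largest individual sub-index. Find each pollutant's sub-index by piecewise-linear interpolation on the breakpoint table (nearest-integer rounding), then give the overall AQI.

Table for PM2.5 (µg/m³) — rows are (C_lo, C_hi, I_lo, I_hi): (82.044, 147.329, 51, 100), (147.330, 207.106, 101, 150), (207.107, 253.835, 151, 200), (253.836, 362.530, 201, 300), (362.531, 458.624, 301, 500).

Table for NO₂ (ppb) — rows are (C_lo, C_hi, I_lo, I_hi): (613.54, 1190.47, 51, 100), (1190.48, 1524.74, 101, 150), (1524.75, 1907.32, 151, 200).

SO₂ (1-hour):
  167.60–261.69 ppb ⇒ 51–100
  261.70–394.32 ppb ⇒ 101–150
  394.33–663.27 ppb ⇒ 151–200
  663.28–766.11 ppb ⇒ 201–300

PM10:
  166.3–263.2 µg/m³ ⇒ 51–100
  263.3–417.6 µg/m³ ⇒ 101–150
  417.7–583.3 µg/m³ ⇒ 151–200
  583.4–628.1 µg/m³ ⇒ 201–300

213

PM2.5: row 207.107–253.835 (AQI 151–200). (200−151)·(232.785−207.107)/(253.835−207.107) + 151 = 49·25.678/46.728 + 151 ≈ 177.93 → 178.
NO₂ 728.61: bracket 613.54–1190.47 → index 51–100; slope 49/576.93, offset 115.07.
AQI = 51 + 49/576.93·115.07 ≈ 60.77 ⇒ 61.
SO₂: row 663.28–766.11 (AQI 201–300). (300−201)·(676.20−663.28)/(766.11−663.28) + 201 = 99·12.92/102.83 + 201 ≈ 213.44 → 213.
PM10: 520.8 lies in 417.7–583.3, so I_lo=151, I_hi=200, C_lo=417.7, C_hi=583.3.
(200−151)/(583.3−417.7) × (520.8−417.7) + 151 = 49/165.6 × 103.1 + 151 ≈ 181.51 → 182.
Sub-indices: PM2.5→178, NO₂→61, SO₂→213, PM10→182. Overall AQI = max = 213; dominant pollutant is SO₂.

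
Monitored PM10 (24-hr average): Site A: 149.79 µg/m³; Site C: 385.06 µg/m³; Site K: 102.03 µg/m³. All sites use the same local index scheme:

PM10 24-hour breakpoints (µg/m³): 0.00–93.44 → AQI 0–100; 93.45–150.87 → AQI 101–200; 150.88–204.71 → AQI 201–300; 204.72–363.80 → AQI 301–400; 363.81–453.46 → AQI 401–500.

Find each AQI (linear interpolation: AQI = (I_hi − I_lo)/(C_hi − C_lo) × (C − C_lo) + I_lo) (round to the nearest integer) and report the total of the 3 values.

Site A 149.79: bracket 93.45–150.87 → index 101–200; slope 99/57.42, offset 56.34.
AQI = 101 + 99/57.42·56.34 ≈ 198.14 ⇒ 198.
Site C: 385.06 ∈ [363.81, 453.46] ↔ index [401, 500].
401 + (385.06−363.81)·(500−401)/(453.46−363.81) = 401 + 21.25·99/89.65 ≈ 424.47, so AQI = 424.
Site K 102.03: bracket 93.45–150.87 → index 101–200; slope 99/57.42, offset 8.58.
AQI = 101 + 99/57.42·8.58 ≈ 115.79 ⇒ 116.
AQIs: Site A=198, Site C=424, Site K=116. Sum = 198 + 424 + 116 = 738.

738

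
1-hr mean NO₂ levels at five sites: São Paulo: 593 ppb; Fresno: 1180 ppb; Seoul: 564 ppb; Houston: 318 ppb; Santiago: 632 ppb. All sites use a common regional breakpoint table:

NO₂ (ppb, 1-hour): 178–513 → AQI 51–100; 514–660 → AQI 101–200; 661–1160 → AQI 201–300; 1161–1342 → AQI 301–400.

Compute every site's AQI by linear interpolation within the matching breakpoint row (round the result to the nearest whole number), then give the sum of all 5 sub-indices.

São Paulo: 593 lies in 514–660, so I_lo=101, I_hi=200, C_lo=514, C_hi=660.
(200−101)/(660−514) × (593−514) + 101 = 99/146 × 79 + 101 ≈ 154.57 → 155.
Fresno 1180: bracket 1161–1342 → index 301–400; slope 99/181, offset 19.
AQI = 301 + 99/181·19 ≈ 311.39 ⇒ 311.
Seoul: 564 ∈ [514, 660] ↔ index [101, 200].
101 + (564−514)·(200−101)/(660−514) = 101 + 50·99/146 ≈ 134.90, so AQI = 135.
Houston: 318 lies in 178–513, so I_lo=51, I_hi=100, C_lo=178, C_hi=513.
(100−51)/(513−178) × (318−178) + 51 = 49/335 × 140 + 51 ≈ 71.48 → 71.
Santiago 632: bracket 514–660 → index 101–200; slope 99/146, offset 118.
AQI = 101 + 99/146·118 ≈ 181.01 ⇒ 181.
AQIs: São Paulo=155, Fresno=311, Seoul=135, Houston=71, Santiago=181. Sum = 155 + 311 + 135 + 71 + 181 = 853.

853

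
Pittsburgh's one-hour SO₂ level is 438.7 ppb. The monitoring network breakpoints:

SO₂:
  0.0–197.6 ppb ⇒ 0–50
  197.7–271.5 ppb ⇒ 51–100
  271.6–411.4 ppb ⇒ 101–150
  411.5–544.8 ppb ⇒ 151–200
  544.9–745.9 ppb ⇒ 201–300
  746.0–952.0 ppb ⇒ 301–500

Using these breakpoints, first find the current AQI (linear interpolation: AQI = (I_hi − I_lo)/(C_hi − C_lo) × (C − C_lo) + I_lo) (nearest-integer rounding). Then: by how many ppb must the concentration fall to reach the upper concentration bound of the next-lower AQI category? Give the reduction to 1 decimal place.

27.3

SO₂: row 411.5–544.8 (AQI 151–200). (200−151)·(438.7−411.5)/(544.8−411.5) + 151 = 49·27.2/133.3 + 151 ≈ 161.00 → 161.
Current AQI 161 is in the Unhealthy range (151–200). The next-lower category tops out at AQI 150, whose upper concentration bound is 411.4 ppb.
Reduction needed = 438.7 − 411.4 = 27.3 ppb.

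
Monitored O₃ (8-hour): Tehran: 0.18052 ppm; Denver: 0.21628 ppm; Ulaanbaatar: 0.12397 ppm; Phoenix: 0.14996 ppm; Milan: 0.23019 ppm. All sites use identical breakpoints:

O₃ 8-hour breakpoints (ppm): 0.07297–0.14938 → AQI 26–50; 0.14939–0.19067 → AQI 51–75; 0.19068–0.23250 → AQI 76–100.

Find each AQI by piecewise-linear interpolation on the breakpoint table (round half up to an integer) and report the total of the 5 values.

352

Tehran: row 0.14939–0.19067 (AQI 51–75). (75−51)·(0.18052−0.14939)/(0.19067−0.14939) + 51 = 24·0.03113/0.04128 + 51 ≈ 69.10 → 69.
Denver: 0.21628 lies in 0.19068–0.23250, so I_lo=76, I_hi=100, C_lo=0.19068, C_hi=0.23250.
(100−76)/(0.23250−0.19068) × (0.21628−0.19068) + 76 = 24/0.04182 × 0.02560 + 76 ≈ 90.69 → 91.
Ulaanbaatar 0.12397: bracket 0.07297–0.14938 → index 26–50; slope 24/0.07641, offset 0.05100.
AQI = 26 + 24/0.07641·0.05100 ≈ 42.02 ⇒ 42.
Phoenix 0.14996: bracket 0.14939–0.19067 → index 51–75; slope 24/0.04128, offset 0.00057.
AQI = 51 + 24/0.04128·0.00057 ≈ 51.33 ⇒ 51.
Milan: 0.23019 ∈ [0.19068, 0.23250] ↔ index [76, 100].
76 + (0.23019−0.19068)·(100−76)/(0.23250−0.19068) = 76 + 0.03951·24/0.04182 ≈ 98.67, so AQI = 99.
AQIs: Tehran=69, Denver=91, Ulaanbaatar=42, Phoenix=51, Milan=99. Sum = 69 + 91 + 42 + 51 + 99 = 352.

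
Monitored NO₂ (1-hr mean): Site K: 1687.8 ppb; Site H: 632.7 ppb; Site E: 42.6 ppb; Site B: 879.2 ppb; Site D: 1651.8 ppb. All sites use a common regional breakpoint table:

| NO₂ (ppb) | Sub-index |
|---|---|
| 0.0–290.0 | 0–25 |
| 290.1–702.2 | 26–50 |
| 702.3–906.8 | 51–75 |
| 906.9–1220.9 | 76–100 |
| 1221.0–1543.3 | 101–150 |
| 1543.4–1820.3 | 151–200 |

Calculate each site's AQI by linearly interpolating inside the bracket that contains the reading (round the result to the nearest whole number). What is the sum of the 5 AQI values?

469

Site K: 1687.8 lies in 1543.4–1820.3, so I_lo=151, I_hi=200, C_lo=1543.4, C_hi=1820.3.
(200−151)/(1820.3−1543.4) × (1687.8−1543.4) + 151 = 49/276.9 × 144.4 + 151 ≈ 176.55 → 177.
Site H 632.7: bracket 290.1–702.2 → index 26–50; slope 24/412.1, offset 342.6.
AQI = 26 + 24/412.1·342.6 ≈ 45.95 ⇒ 46.
Site E 42.6: bracket 0.0–290.0 → index 0–25; slope 25/290.0, offset 42.6.
AQI = 0 + 25/290.0·42.6 ≈ 3.67 ⇒ 4.
Site B 879.2: bracket 702.3–906.8 → index 51–75; slope 24/204.5, offset 176.9.
AQI = 51 + 24/204.5·176.9 ≈ 71.76 ⇒ 72.
Site D: 1651.8 lies in 1543.4–1820.3, so I_lo=151, I_hi=200, C_lo=1543.4, C_hi=1820.3.
(200−151)/(1820.3−1543.4) × (1651.8−1543.4) + 151 = 49/276.9 × 108.4 + 151 ≈ 170.18 → 170.
AQIs: Site K=177, Site H=46, Site E=4, Site B=72, Site D=170. Sum = 177 + 46 + 4 + 72 + 170 = 469.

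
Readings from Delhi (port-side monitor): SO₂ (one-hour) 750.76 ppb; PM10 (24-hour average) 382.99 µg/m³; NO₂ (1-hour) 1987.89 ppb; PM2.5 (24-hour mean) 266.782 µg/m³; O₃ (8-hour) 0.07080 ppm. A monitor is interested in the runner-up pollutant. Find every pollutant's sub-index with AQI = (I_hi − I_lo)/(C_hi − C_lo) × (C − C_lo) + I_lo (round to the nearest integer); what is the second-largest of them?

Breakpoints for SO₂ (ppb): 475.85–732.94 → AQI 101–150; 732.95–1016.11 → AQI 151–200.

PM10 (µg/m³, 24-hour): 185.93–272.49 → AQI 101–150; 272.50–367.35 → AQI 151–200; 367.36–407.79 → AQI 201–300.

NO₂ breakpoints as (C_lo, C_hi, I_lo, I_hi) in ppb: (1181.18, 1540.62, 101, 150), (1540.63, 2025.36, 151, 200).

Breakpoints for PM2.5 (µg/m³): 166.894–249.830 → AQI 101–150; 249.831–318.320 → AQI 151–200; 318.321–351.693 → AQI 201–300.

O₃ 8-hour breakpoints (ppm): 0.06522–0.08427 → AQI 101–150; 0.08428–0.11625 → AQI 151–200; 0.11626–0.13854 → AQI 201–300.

SO₂: 750.76 lies in 732.95–1016.11, so I_lo=151, I_hi=200, C_lo=732.95, C_hi=1016.11.
(200−151)/(1016.11−732.95) × (750.76−732.95) + 151 = 49/283.16 × 17.81 + 151 ≈ 154.08 → 154.
PM10: 382.99 ∈ [367.36, 407.79] ↔ index [201, 300].
201 + (382.99−367.36)·(300−201)/(407.79−367.36) = 201 + 15.63·99/40.43 ≈ 239.27, so AQI = 239.
NO₂: 1987.89 ∈ [1540.63, 2025.36] ↔ index [151, 200].
151 + (1987.89−1540.63)·(200−151)/(2025.36−1540.63) = 151 + 447.26·49/484.73 ≈ 196.21, so AQI = 196.
PM2.5: 266.782 ∈ [249.831, 318.320] ↔ index [151, 200].
151 + (266.782−249.831)·(200−151)/(318.320−249.831) = 151 + 16.951·49/68.489 ≈ 163.13, so AQI = 163.
O₃: row 0.06522–0.08427 (AQI 101–150). (150−101)·(0.07080−0.06522)/(0.08427−0.06522) + 101 = 49·0.00558/0.01905 + 101 ≈ 115.35 → 115.
Sub-indices: SO₂→154, PM10→239, NO₂→196, PM2.5→163, O₃→115. Ranked high→low: 239, 196, 163, 154, 115. Second-highest sub-index = 196.

196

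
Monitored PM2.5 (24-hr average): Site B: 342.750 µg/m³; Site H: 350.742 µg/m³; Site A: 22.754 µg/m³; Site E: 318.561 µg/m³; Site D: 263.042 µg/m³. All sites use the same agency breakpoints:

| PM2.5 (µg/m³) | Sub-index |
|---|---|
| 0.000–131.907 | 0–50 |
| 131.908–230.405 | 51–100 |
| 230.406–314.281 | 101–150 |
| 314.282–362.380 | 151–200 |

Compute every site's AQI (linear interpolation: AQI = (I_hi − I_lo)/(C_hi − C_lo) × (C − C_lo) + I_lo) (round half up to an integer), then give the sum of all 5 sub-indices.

652

Site B: 342.750 lies in 314.282–362.380, so I_lo=151, I_hi=200, C_lo=314.282, C_hi=362.380.
(200−151)/(362.380−314.282) × (342.750−314.282) + 151 = 49/48.098 × 28.468 + 151 ≈ 180.00 → 180.
Site H: 350.742 lies in 314.282–362.380, so I_lo=151, I_hi=200, C_lo=314.282, C_hi=362.380.
(200−151)/(362.380−314.282) × (350.742−314.282) + 151 = 49/48.098 × 36.460 + 151 ≈ 188.14 → 188.
Site A: row 0.000–131.907 (AQI 0–50). (50−0)·(22.754−0.000)/(131.907−0.000) + 0 = 50·22.754/131.907 + 0 ≈ 8.63 → 9.
Site E: 318.561 ∈ [314.282, 362.380] ↔ index [151, 200].
151 + (318.561−314.282)·(200−151)/(362.380−314.282) = 151 + 4.279·49/48.098 ≈ 155.36, so AQI = 155.
Site D: row 230.406–314.281 (AQI 101–150). (150−101)·(263.042−230.406)/(314.281−230.406) + 101 = 49·32.636/83.875 + 101 ≈ 120.07 → 120.
AQIs: Site B=180, Site H=188, Site A=9, Site E=155, Site D=120. Sum = 180 + 188 + 9 + 155 + 120 = 652.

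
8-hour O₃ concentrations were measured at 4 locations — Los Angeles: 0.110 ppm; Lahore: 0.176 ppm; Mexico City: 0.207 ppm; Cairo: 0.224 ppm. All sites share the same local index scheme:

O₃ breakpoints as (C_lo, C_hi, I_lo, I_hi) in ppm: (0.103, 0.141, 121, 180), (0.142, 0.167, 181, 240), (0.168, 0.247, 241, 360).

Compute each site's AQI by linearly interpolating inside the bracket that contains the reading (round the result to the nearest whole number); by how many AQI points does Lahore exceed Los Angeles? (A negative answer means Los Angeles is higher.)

121

Los Angeles: 0.110 lies in 0.103–0.141, so I_lo=121, I_hi=180, C_lo=0.103, C_hi=0.141.
(180−121)/(0.141−0.103) × (0.110−0.103) + 121 = 59/0.038 × 0.007 + 121 ≈ 131.87 → 132.
Lahore: 0.176 lies in 0.168–0.247, so I_lo=241, I_hi=360, C_lo=0.168, C_hi=0.247.
(360−241)/(0.247−0.168) × (0.176−0.168) + 241 = 119/0.079 × 0.008 + 241 ≈ 253.05 → 253.
Mexico City: row 0.168–0.247 (AQI 241–360). (360−241)·(0.207−0.168)/(0.247−0.168) + 241 = 119·0.039/0.079 + 241 ≈ 299.75 → 300.
Cairo: 0.224 lies in 0.168–0.247, so I_lo=241, I_hi=360, C_lo=0.168, C_hi=0.247.
(360−241)/(0.247−0.168) × (0.224−0.168) + 241 = 119/0.079 × 0.056 + 241 ≈ 325.35 → 325.
AQIs: Los Angeles=132, Lahore=253, Mexico City=300, Cairo=325. Lahore (253) − Los Angeles (132) = 121.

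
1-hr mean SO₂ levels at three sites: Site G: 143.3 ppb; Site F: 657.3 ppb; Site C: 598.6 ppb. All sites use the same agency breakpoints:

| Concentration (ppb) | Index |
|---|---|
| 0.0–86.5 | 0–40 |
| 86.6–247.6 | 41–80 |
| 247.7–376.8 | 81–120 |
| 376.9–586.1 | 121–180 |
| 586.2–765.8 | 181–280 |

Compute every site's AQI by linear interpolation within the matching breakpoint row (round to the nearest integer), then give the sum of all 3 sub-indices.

Site G 143.3: bracket 86.6–247.6 → index 41–80; slope 39/161.0, offset 56.7.
AQI = 41 + 39/161.0·56.7 ≈ 54.73 ⇒ 55.
Site F: 657.3 lies in 586.2–765.8, so I_lo=181, I_hi=280, C_lo=586.2, C_hi=765.8.
(280−181)/(765.8−586.2) × (657.3−586.2) + 181 = 99/179.6 × 71.1 + 181 ≈ 220.19 → 220.
Site C 598.6: bracket 586.2–765.8 → index 181–280; slope 99/179.6, offset 12.4.
AQI = 181 + 99/179.6·12.4 ≈ 187.84 ⇒ 188.
AQIs: Site G=55, Site F=220, Site C=188. Sum = 55 + 220 + 188 = 463.

463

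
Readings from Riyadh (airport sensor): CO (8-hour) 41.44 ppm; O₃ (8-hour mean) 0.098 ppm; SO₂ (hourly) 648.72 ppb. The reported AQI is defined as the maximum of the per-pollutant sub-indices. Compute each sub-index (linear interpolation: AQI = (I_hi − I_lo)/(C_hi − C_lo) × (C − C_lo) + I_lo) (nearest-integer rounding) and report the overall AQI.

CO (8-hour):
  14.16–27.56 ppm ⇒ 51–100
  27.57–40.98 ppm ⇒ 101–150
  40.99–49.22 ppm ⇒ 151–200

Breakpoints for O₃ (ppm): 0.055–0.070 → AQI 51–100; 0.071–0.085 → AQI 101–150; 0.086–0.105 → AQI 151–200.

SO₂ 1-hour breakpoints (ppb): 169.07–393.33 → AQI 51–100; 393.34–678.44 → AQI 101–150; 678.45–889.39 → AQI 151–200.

182

CO 41.44: bracket 40.99–49.22 → index 151–200; slope 49/8.23, offset 0.45.
AQI = 151 + 49/8.23·0.45 ≈ 153.68 ⇒ 154.
O₃: 0.098 lies in 0.086–0.105, so I_lo=151, I_hi=200, C_lo=0.086, C_hi=0.105.
(200−151)/(0.105−0.086) × (0.098−0.086) + 151 = 49/0.019 × 0.012 + 151 ≈ 181.95 → 182.
SO₂: 648.72 ∈ [393.34, 678.44] ↔ index [101, 150].
101 + (648.72−393.34)·(150−101)/(678.44−393.34) = 101 + 255.38·49/285.10 ≈ 144.89, so AQI = 145.
Sub-indices: CO→154, O₃→182, SO₂→145. Overall AQI = max = 182; dominant pollutant is O₃.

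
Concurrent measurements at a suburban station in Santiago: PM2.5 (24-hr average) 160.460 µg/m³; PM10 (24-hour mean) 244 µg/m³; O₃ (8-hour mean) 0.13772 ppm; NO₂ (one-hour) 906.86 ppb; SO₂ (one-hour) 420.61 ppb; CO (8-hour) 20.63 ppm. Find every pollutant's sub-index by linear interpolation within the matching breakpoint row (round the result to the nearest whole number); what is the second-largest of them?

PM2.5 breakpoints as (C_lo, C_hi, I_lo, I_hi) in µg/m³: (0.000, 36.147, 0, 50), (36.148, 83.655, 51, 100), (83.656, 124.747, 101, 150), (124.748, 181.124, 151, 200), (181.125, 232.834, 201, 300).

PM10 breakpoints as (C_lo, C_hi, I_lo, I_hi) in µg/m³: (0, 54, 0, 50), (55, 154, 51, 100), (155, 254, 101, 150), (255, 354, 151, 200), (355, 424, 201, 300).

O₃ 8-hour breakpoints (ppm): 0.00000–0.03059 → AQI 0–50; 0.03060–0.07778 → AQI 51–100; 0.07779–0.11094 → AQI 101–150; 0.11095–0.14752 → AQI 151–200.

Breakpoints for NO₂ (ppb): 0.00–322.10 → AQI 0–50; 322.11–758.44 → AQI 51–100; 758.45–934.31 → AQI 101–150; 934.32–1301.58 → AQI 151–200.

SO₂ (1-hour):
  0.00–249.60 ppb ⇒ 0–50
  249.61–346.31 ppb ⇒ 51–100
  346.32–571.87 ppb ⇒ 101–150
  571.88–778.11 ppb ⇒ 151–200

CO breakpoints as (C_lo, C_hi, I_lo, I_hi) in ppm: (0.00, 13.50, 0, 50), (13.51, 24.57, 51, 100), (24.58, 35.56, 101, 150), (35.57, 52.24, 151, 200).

182

PM2.5: row 124.748–181.124 (AQI 151–200). (200−151)·(160.460−124.748)/(181.124−124.748) + 151 = 49·35.712/56.376 + 151 ≈ 182.04 → 182.
PM10: 244 lies in 155–254, so I_lo=101, I_hi=150, C_lo=155, C_hi=254.
(150−101)/(254−155) × (244−155) + 101 = 49/99 × 89 + 101 ≈ 145.05 → 145.
O₃: row 0.11095–0.14752 (AQI 151–200). (200−151)·(0.13772−0.11095)/(0.14752−0.11095) + 151 = 49·0.02677/0.03657 + 151 ≈ 186.87 → 187.
NO₂ 906.86: bracket 758.45–934.31 → index 101–150; slope 49/175.86, offset 148.41.
AQI = 101 + 49/175.86·148.41 ≈ 142.35 ⇒ 142.
SO₂ 420.61: bracket 346.32–571.87 → index 101–150; slope 49/225.55, offset 74.29.
AQI = 101 + 49/225.55·74.29 ≈ 117.14 ⇒ 117.
CO: 20.63 ∈ [13.51, 24.57] ↔ index [51, 100].
51 + (20.63−13.51)·(100−51)/(24.57−13.51) = 51 + 7.12·49/11.06 ≈ 82.54, so AQI = 83.
Sub-indices: PM2.5→182, PM10→145, O₃→187, NO₂→142, SO₂→117, CO→83. Ranked high→low: 187, 182, 145, 142, 117, 83. Second-highest sub-index = 182.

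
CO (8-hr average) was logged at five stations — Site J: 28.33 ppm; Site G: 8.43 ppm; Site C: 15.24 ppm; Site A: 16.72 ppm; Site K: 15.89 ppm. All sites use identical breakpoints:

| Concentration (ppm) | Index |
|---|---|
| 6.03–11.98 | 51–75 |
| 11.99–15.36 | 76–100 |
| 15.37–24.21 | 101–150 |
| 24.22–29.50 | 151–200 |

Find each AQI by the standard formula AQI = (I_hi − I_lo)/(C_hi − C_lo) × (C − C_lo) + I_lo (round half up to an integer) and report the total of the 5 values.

561

Site J: 28.33 lies in 24.22–29.50, so I_lo=151, I_hi=200, C_lo=24.22, C_hi=29.50.
(200−151)/(29.50−24.22) × (28.33−24.22) + 151 = 49/5.28 × 4.11 + 151 ≈ 189.14 → 189.
Site G 8.43: bracket 6.03–11.98 → index 51–75; slope 24/5.95, offset 2.40.
AQI = 51 + 24/5.95·2.40 ≈ 60.68 ⇒ 61.
Site C: 15.24 ∈ [11.99, 15.36] ↔ index [76, 100].
76 + (15.24−11.99)·(100−76)/(15.36−11.99) = 76 + 3.25·24/3.37 ≈ 99.15, so AQI = 99.
Site A 16.72: bracket 15.37–24.21 → index 101–150; slope 49/8.84, offset 1.35.
AQI = 101 + 49/8.84·1.35 ≈ 108.48 ⇒ 108.
Site K 15.89: bracket 15.37–24.21 → index 101–150; slope 49/8.84, offset 0.52.
AQI = 101 + 49/8.84·0.52 ≈ 103.88 ⇒ 104.
AQIs: Site J=189, Site G=61, Site C=99, Site A=108, Site K=104. Sum = 189 + 61 + 99 + 108 + 104 = 561.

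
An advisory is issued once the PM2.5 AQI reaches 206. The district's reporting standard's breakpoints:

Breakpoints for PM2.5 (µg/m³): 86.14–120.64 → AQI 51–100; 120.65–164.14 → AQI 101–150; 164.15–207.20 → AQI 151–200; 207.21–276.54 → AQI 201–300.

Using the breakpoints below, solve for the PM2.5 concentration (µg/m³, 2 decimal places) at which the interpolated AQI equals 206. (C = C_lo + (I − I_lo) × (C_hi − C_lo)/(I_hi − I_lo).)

210.71

AQI 206 lies in the 201–300 band, which corresponds to 207.21–276.54 µg/m³.
C = 207.21 + (206−201)×(276.54−207.21)/(300−201) = 207.21 + 5×69.33/99 ≈ 210.7115 µg/m³ → 210.71 µg/m³ to 2 dp.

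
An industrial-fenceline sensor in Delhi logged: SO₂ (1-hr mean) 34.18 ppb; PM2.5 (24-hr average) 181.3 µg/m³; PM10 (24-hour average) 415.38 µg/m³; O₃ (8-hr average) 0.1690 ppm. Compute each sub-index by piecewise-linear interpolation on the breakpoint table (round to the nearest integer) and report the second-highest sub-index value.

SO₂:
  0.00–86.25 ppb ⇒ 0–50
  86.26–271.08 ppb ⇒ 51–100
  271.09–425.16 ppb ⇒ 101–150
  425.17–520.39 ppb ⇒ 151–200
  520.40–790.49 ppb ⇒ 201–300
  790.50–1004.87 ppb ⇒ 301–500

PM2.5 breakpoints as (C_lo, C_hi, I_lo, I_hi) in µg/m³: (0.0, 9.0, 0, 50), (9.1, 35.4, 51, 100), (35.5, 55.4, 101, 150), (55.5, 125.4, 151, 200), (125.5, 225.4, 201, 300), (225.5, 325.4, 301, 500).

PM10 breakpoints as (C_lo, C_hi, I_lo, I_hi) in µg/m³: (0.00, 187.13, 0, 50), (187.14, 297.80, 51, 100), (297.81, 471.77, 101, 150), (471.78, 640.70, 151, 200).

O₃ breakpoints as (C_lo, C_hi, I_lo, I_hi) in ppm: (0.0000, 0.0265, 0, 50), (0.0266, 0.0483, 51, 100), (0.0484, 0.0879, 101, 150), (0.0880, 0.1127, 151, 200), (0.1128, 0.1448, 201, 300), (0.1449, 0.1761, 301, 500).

SO₂ 34.18: bracket 0.00–86.25 → index 0–50; slope 50/86.25, offset 34.18.
AQI = 0 + 50/86.25·34.18 ≈ 19.81 ⇒ 20.
PM2.5 181.3: bracket 125.5–225.4 → index 201–300; slope 99/99.9, offset 55.8.
AQI = 201 + 99/99.9·55.8 ≈ 256.30 ⇒ 256.
PM10: 415.38 lies in 297.81–471.77, so I_lo=101, I_hi=150, C_lo=297.81, C_hi=471.77.
(150−101)/(471.77−297.81) × (415.38−297.81) + 101 = 49/173.96 × 117.57 + 101 ≈ 134.12 → 134.
O₃: 0.1690 ∈ [0.1449, 0.1761] ↔ index [301, 500].
301 + (0.1690−0.1449)·(500−301)/(0.1761−0.1449) = 301 + 0.0241·199/0.0312 ≈ 454.71, so AQI = 455.
Sub-indices: SO₂→20, PM2.5→256, PM10→134, O₃→455. Ranked high→low: 455, 256, 134, 20. Second-highest sub-index = 256.

256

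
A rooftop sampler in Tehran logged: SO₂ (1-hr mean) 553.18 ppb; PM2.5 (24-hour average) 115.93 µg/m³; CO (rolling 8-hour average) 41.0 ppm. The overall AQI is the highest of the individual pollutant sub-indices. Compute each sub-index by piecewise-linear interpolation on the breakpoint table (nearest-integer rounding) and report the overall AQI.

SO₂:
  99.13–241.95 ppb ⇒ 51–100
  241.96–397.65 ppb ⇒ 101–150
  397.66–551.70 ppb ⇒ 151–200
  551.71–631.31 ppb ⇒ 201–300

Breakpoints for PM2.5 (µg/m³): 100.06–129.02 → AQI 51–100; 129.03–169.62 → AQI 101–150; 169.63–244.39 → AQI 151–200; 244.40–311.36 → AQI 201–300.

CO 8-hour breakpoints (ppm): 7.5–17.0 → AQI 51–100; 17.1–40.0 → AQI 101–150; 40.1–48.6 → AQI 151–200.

SO₂ 553.18: bracket 551.71–631.31 → index 201–300; slope 99/79.60, offset 1.47.
AQI = 201 + 99/79.60·1.47 ≈ 202.83 ⇒ 203.
PM2.5: row 100.06–129.02 (AQI 51–100). (100−51)·(115.93−100.06)/(129.02−100.06) + 51 = 49·15.87/28.96 + 51 ≈ 77.85 → 78.
CO: 41.0 ∈ [40.1, 48.6] ↔ index [151, 200].
151 + (41.0−40.1)·(200−151)/(48.6−40.1) = 151 + 0.9·49/8.5 ≈ 156.19, so AQI = 156.
Sub-indices: SO₂→203, PM2.5→78, CO→156. Overall AQI = max = 203; dominant pollutant is SO₂.

203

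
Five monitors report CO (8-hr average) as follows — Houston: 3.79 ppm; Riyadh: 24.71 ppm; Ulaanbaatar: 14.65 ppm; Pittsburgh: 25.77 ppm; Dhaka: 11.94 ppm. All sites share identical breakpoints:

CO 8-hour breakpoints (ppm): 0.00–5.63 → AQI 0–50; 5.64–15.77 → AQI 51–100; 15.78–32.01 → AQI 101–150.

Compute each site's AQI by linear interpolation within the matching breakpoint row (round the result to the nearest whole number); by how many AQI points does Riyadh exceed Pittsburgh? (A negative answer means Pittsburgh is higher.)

-3

Houston: row 0.00–5.63 (AQI 0–50). (50−0)·(3.79−0.00)/(5.63−0.00) + 0 = 50·3.79/5.63 + 0 ≈ 33.66 → 34.
Riyadh 24.71: bracket 15.78–32.01 → index 101–150; slope 49/16.23, offset 8.93.
AQI = 101 + 49/16.23·8.93 ≈ 127.96 ⇒ 128.
Ulaanbaatar: 14.65 ∈ [5.64, 15.77] ↔ index [51, 100].
51 + (14.65−5.64)·(100−51)/(15.77−5.64) = 51 + 9.01·49/10.13 ≈ 94.58, so AQI = 95.
Pittsburgh: 25.77 ∈ [15.78, 32.01] ↔ index [101, 150].
101 + (25.77−15.78)·(150−101)/(32.01−15.78) = 101 + 9.99·49/16.23 ≈ 131.16, so AQI = 131.
Dhaka 11.94: bracket 5.64–15.77 → index 51–100; slope 49/10.13, offset 6.30.
AQI = 51 + 49/10.13·6.30 ≈ 81.47 ⇒ 81.
AQIs: Houston=34, Riyadh=128, Ulaanbaatar=95, Pittsburgh=131, Dhaka=81. Riyadh (128) − Pittsburgh (131) = -3.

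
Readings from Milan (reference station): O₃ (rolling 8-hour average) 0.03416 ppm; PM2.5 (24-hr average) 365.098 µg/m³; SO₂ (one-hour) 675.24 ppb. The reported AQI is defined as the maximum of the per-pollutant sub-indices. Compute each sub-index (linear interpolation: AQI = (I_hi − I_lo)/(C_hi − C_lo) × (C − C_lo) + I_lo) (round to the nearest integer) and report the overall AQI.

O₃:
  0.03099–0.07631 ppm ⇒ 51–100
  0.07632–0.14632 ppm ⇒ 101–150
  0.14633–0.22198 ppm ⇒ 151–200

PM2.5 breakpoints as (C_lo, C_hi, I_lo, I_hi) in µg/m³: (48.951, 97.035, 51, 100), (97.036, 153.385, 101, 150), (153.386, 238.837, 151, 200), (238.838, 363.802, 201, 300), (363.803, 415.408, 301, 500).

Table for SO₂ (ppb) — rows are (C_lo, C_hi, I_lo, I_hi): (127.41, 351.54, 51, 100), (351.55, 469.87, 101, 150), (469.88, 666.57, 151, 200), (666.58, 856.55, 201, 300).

306

O₃: row 0.03099–0.07631 (AQI 51–100). (100−51)·(0.03416−0.03099)/(0.07631−0.03099) + 51 = 49·0.00317/0.04532 + 51 ≈ 54.43 → 54.
PM2.5 365.098: bracket 363.803–415.408 → index 301–500; slope 199/51.605, offset 1.295.
AQI = 301 + 199/51.605·1.295 ≈ 305.99 ⇒ 306.
SO₂ 675.24: bracket 666.58–856.55 → index 201–300; slope 99/189.97, offset 8.66.
AQI = 201 + 99/189.97·8.66 ≈ 205.51 ⇒ 206.
Sub-indices: O₃→54, PM2.5→306, SO₂→206. Overall AQI = max = 306; dominant pollutant is PM2.5.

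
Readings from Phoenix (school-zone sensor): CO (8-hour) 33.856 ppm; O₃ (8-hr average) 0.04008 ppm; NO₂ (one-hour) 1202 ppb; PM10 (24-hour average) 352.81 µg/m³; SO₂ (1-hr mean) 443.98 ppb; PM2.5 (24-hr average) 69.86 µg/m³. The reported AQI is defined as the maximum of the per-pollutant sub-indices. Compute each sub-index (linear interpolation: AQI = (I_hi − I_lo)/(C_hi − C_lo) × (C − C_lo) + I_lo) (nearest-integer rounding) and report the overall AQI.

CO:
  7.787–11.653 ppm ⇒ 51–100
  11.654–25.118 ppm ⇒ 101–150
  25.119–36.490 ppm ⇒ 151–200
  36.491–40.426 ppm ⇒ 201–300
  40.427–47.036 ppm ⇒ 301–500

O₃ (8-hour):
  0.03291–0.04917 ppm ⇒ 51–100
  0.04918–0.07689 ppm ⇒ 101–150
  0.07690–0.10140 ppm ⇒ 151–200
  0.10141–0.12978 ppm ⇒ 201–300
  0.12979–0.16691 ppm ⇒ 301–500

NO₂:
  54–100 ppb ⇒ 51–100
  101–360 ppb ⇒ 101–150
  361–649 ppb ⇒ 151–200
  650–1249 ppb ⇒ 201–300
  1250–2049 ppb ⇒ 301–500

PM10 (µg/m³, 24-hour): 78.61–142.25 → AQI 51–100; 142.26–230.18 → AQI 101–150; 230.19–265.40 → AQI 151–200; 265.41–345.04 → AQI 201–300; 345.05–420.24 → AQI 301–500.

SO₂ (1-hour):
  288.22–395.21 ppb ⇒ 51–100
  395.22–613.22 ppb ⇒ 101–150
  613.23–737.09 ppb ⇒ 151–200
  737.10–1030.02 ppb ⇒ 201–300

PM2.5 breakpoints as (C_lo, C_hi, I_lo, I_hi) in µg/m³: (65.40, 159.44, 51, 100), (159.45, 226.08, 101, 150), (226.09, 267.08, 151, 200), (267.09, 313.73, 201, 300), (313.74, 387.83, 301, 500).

322

CO 33.856: bracket 25.119–36.490 → index 151–200; slope 49/11.371, offset 8.737.
AQI = 151 + 49/11.371·8.737 ≈ 188.65 ⇒ 189.
O₃ 0.04008: bracket 0.03291–0.04917 → index 51–100; slope 49/0.01626, offset 0.00717.
AQI = 51 + 49/0.01626·0.00717 ≈ 72.61 ⇒ 73.
NO₂: 1202 lies in 650–1249, so I_lo=201, I_hi=300, C_lo=650, C_hi=1249.
(300−201)/(1249−650) × (1202−650) + 201 = 99/599 × 552 + 201 ≈ 292.23 → 292.
PM10: 352.81 ∈ [345.05, 420.24] ↔ index [301, 500].
301 + (352.81−345.05)·(500−301)/(420.24−345.05) = 301 + 7.76·199/75.19 ≈ 321.54, so AQI = 322.
SO₂ 443.98: bracket 395.22–613.22 → index 101–150; slope 49/218.00, offset 48.76.
AQI = 101 + 49/218.00·48.76 ≈ 111.96 ⇒ 112.
PM2.5 69.86: bracket 65.40–159.44 → index 51–100; slope 49/94.04, offset 4.46.
AQI = 51 + 49/94.04·4.46 ≈ 53.32 ⇒ 53.
Sub-indices: CO→189, O₃→73, NO₂→292, PM10→322, SO₂→112, PM2.5→53. Overall AQI = max = 322; dominant pollutant is PM10.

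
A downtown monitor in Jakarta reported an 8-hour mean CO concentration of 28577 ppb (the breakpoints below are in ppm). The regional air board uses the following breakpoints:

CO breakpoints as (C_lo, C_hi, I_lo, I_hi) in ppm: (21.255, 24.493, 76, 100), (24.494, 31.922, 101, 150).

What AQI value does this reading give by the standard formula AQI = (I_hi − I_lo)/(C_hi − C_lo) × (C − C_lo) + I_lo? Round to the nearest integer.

Convert: 28577 ppb = 28.577 ppm.
CO 28.577: bracket 24.494–31.922 → index 101–150; slope 49/7.428, offset 4.083.
AQI = 101 + 49/7.428·4.083 ≈ 127.93 ⇒ 128.

128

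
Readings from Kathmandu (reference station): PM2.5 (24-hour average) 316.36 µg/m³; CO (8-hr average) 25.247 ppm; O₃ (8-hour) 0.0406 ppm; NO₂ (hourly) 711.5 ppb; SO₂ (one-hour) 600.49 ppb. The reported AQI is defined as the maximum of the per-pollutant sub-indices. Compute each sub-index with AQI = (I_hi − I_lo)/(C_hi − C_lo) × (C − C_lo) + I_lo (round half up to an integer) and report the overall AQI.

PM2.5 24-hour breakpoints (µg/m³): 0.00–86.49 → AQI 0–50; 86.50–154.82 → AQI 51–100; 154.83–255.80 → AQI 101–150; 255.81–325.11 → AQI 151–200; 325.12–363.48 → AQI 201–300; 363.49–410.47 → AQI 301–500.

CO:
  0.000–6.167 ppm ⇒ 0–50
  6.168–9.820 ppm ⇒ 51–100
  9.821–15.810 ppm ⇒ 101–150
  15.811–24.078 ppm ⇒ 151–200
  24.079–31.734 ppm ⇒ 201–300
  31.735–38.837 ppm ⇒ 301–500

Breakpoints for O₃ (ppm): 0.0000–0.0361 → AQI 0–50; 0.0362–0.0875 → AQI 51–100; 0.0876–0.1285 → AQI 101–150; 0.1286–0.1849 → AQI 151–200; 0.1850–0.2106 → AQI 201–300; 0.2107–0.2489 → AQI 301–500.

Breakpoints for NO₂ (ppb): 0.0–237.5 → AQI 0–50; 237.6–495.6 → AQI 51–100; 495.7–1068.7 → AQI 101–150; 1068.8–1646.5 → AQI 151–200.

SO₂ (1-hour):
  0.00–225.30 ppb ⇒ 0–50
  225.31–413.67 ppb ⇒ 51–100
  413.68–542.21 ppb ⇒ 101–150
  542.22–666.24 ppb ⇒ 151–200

216

PM2.5: 316.36 ∈ [255.81, 325.11] ↔ index [151, 200].
151 + (316.36−255.81)·(200−151)/(325.11−255.81) = 151 + 60.55·49/69.30 ≈ 193.81, so AQI = 194.
CO: 25.247 lies in 24.079–31.734, so I_lo=201, I_hi=300, C_lo=24.079, C_hi=31.734.
(300−201)/(31.734−24.079) × (25.247−24.079) + 201 = 99/7.655 × 1.168 + 201 ≈ 216.11 → 216.
O₃ 0.0406: bracket 0.0362–0.0875 → index 51–100; slope 49/0.0513, offset 0.0044.
AQI = 51 + 49/0.0513·0.0044 ≈ 55.20 ⇒ 55.
NO₂: 711.5 lies in 495.7–1068.7, so I_lo=101, I_hi=150, C_lo=495.7, C_hi=1068.7.
(150−101)/(1068.7−495.7) × (711.5−495.7) + 101 = 49/573.0 × 215.8 + 101 ≈ 119.45 → 119.
SO₂: 600.49 lies in 542.22–666.24, so I_lo=151, I_hi=200, C_lo=542.22, C_hi=666.24.
(200−151)/(666.24−542.22) × (600.49−542.22) + 151 = 49/124.02 × 58.27 + 151 ≈ 174.02 → 174.
Sub-indices: PM2.5→194, CO→216, O₃→55, NO₂→119, SO₂→174. Overall AQI = max = 216; dominant pollutant is CO.
AQI 216: Very Unhealthy.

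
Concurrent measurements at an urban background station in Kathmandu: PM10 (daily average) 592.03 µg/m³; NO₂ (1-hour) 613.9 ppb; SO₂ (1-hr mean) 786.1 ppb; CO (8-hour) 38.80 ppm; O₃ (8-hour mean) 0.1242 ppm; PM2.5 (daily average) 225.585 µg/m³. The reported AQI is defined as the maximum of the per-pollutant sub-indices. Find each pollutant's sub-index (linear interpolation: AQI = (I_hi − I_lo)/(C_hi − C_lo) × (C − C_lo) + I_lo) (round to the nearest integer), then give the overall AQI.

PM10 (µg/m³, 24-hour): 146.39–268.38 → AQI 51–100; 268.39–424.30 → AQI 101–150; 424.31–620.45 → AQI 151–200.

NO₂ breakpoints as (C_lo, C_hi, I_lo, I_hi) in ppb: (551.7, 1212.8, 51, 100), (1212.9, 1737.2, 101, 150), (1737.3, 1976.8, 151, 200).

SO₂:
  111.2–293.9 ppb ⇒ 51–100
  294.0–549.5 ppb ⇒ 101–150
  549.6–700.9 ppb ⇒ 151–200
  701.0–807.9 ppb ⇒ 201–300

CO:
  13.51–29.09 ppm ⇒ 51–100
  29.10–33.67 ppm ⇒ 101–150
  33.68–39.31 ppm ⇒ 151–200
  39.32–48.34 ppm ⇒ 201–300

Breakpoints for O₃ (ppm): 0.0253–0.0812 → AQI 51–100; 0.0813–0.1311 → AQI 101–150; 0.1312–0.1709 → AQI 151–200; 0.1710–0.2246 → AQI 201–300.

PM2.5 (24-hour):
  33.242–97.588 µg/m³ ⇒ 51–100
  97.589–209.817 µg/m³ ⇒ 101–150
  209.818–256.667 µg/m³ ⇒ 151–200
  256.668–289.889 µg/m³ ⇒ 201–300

PM10 592.03: bracket 424.31–620.45 → index 151–200; slope 49/196.14, offset 167.72.
AQI = 151 + 49/196.14·167.72 ≈ 192.90 ⇒ 193.
NO₂ 613.9: bracket 551.7–1212.8 → index 51–100; slope 49/661.1, offset 62.2.
AQI = 51 + 49/661.1·62.2 ≈ 55.61 ⇒ 56.
SO₂: 786.1 ∈ [701.0, 807.9] ↔ index [201, 300].
201 + (786.1−701.0)·(300−201)/(807.9−701.0) = 201 + 85.1·99/106.9 ≈ 279.81, so AQI = 280.
CO: row 33.68–39.31 (AQI 151–200). (200−151)·(38.80−33.68)/(39.31−33.68) + 151 = 49·5.12/5.63 + 151 ≈ 195.56 → 196.
O₃ 0.1242: bracket 0.0813–0.1311 → index 101–150; slope 49/0.0498, offset 0.0429.
AQI = 101 + 49/0.0498·0.0429 ≈ 143.21 ⇒ 143.
PM2.5: 225.585 ∈ [209.818, 256.667] ↔ index [151, 200].
151 + (225.585−209.818)·(200−151)/(256.667−209.818) = 151 + 15.767·49/46.849 ≈ 167.49, so AQI = 167.
Sub-indices: PM10→193, NO₂→56, SO₂→280, CO→196, O₃→143, PM2.5→167. Overall AQI = max = 280; dominant pollutant is SO₂.
AQI 280: Very Unhealthy.

280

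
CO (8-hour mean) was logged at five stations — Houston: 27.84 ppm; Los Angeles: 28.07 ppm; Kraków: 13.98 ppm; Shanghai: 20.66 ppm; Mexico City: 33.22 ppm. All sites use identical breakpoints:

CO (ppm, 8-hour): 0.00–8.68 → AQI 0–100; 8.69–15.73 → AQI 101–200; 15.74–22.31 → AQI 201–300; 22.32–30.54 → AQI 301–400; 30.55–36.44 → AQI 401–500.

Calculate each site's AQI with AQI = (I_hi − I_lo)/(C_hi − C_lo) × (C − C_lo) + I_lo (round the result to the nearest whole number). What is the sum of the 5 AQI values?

Houston: 27.84 lies in 22.32–30.54, so I_lo=301, I_hi=400, C_lo=22.32, C_hi=30.54.
(400−301)/(30.54−22.32) × (27.84−22.32) + 301 = 99/8.22 × 5.52 + 301 ≈ 367.48 → 367.
Los Angeles: row 22.32–30.54 (AQI 301–400). (400−301)·(28.07−22.32)/(30.54−22.32) + 301 = 99·5.75/8.22 + 301 ≈ 370.25 → 370.
Kraków 13.98: bracket 8.69–15.73 → index 101–200; slope 99/7.04, offset 5.29.
AQI = 101 + 99/7.04·5.29 ≈ 175.39 ⇒ 175.
Shanghai: row 15.74–22.31 (AQI 201–300). (300−201)·(20.66−15.74)/(22.31−15.74) + 201 = 99·4.92/6.57 + 201 ≈ 275.14 → 275.
Mexico City: row 30.55–36.44 (AQI 401–500). (500−401)·(33.22−30.55)/(36.44−30.55) + 401 = 99·2.67/5.89 + 401 ≈ 445.88 → 446.
AQIs: Houston=367, Los Angeles=370, Kraków=175, Shanghai=275, Mexico City=446. Sum = 367 + 370 + 175 + 275 + 446 = 1633.

1633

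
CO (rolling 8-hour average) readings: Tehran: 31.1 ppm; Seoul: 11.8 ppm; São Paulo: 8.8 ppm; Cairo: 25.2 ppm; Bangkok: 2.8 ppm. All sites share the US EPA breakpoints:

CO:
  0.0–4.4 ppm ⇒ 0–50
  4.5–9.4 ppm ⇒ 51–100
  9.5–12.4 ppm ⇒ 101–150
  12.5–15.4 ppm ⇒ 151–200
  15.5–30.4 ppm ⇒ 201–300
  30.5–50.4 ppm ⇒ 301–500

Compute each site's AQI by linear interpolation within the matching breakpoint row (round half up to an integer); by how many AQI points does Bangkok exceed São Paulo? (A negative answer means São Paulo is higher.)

Tehran 31.1: bracket 30.5–50.4 → index 301–500; slope 199/19.9, offset 0.6.
AQI = 301 + 199/19.9·0.6 ≈ 307.00 ⇒ 307.
Seoul 11.8: bracket 9.5–12.4 → index 101–150; slope 49/2.9, offset 2.3.
AQI = 101 + 49/2.9·2.3 ≈ 139.86 ⇒ 140.
São Paulo: row 4.5–9.4 (AQI 51–100). (100−51)·(8.8−4.5)/(9.4−4.5) + 51 = 49·4.3/4.9 + 51 ≈ 94.00 → 94.
Cairo: row 15.5–30.4 (AQI 201–300). (300−201)·(25.2−15.5)/(30.4−15.5) + 201 = 99·9.7/14.9 + 201 ≈ 265.45 → 265.
Bangkok 2.8: bracket 0.0–4.4 → index 0–50; slope 50/4.4, offset 2.8.
AQI = 0 + 50/4.4·2.8 ≈ 31.82 ⇒ 32.
AQIs: Tehran=307, Seoul=140, São Paulo=94, Cairo=265, Bangkok=32. Bangkok (32) − São Paulo (94) = -62.

-62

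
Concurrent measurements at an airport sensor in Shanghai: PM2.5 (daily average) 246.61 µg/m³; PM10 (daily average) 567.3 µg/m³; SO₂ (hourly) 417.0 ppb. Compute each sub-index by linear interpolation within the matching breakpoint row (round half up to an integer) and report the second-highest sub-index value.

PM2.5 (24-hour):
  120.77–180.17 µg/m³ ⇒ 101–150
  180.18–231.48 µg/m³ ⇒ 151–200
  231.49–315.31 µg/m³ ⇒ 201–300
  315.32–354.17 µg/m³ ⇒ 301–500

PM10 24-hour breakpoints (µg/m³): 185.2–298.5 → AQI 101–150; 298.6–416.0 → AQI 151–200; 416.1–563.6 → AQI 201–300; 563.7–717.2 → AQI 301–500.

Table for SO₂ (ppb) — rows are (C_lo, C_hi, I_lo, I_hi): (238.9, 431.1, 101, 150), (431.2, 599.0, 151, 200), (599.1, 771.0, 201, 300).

PM2.5: row 231.49–315.31 (AQI 201–300). (300−201)·(246.61−231.49)/(315.31−231.49) + 201 = 99·15.12/83.82 + 201 ≈ 218.86 → 219.
PM10: 567.3 lies in 563.7–717.2, so I_lo=301, I_hi=500, C_lo=563.7, C_hi=717.2.
(500−301)/(717.2−563.7) × (567.3−563.7) + 301 = 199/153.5 × 3.6 + 301 ≈ 305.67 → 306.
SO₂: 417.0 lies in 238.9–431.1, so I_lo=101, I_hi=150, C_lo=238.9, C_hi=431.1.
(150−101)/(431.1−238.9) × (417.0−238.9) + 101 = 49/192.2 × 178.1 + 101 ≈ 146.41 → 146.
Sub-indices: PM2.5→219, PM10→306, SO₂→146. Ranked high→low: 306, 219, 146. Second-highest sub-index = 219.

219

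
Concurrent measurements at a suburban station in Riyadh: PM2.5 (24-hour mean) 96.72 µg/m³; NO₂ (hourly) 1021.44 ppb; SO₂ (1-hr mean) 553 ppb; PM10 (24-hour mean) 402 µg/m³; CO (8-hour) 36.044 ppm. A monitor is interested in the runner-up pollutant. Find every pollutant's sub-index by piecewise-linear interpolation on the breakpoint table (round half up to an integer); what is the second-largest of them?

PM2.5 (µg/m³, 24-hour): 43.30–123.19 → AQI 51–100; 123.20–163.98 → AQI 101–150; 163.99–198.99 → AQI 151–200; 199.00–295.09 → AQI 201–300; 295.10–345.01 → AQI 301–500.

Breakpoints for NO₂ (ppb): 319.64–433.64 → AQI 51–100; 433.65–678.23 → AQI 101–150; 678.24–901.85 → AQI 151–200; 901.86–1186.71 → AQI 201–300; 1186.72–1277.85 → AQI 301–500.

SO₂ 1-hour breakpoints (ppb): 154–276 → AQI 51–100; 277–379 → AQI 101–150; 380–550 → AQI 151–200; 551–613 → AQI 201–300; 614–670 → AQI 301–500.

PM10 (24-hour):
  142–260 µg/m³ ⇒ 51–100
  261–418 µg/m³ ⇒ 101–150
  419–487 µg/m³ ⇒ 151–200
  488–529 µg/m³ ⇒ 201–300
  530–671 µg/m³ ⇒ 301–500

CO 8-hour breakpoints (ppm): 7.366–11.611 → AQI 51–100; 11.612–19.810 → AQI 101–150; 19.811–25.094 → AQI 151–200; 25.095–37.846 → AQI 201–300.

243

PM2.5 96.72: bracket 43.30–123.19 → index 51–100; slope 49/79.89, offset 53.42.
AQI = 51 + 49/79.89·53.42 ≈ 83.76 ⇒ 84.
NO₂: 1021.44 ∈ [901.86, 1186.71] ↔ index [201, 300].
201 + (1021.44−901.86)·(300−201)/(1186.71−901.86) = 201 + 119.58·99/284.85 ≈ 242.56, so AQI = 243.
SO₂: 553 ∈ [551, 613] ↔ index [201, 300].
201 + (553−551)·(300−201)/(613−551) = 201 + 2·99/62 ≈ 204.19, so AQI = 204.
PM10 402: bracket 261–418 → index 101–150; slope 49/157, offset 141.
AQI = 101 + 49/157·141 ≈ 145.01 ⇒ 145.
CO: row 25.095–37.846 (AQI 201–300). (300−201)·(36.044−25.095)/(37.846−25.095) + 201 = 99·10.949/12.751 + 201 ≈ 286.01 → 286.
Sub-indices: PM2.5→84, NO₂→243, SO₂→204, PM10→145, CO→286. Ranked high→low: 286, 243, 204, 145, 84. Second-highest sub-index = 243.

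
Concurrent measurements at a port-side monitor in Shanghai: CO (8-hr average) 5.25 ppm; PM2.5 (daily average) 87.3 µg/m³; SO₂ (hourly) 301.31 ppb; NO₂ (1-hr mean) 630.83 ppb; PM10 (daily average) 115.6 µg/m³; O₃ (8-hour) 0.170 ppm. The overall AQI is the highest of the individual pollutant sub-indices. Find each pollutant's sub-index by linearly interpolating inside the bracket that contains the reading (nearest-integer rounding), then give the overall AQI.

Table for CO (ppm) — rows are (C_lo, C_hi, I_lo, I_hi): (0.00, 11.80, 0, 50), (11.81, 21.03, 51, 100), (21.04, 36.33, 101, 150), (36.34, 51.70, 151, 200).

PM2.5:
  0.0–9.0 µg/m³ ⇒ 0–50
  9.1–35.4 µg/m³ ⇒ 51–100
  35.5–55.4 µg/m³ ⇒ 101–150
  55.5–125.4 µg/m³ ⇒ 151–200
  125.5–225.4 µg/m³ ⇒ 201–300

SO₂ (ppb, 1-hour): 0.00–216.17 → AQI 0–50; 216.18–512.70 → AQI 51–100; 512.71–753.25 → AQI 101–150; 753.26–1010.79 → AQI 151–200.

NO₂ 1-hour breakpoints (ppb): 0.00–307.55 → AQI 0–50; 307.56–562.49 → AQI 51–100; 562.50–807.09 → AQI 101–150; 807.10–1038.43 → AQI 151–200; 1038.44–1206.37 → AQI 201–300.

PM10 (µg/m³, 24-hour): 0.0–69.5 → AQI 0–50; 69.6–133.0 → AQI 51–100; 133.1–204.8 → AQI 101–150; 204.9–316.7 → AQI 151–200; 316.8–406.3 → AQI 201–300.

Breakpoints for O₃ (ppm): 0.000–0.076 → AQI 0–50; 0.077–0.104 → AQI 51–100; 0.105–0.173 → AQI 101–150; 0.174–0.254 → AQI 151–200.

173

CO: row 0.00–11.80 (AQI 0–50). (50−0)·(5.25−0.00)/(11.80−0.00) + 0 = 50·5.25/11.80 + 0 ≈ 22.25 → 22.
PM2.5 87.3: bracket 55.5–125.4 → index 151–200; slope 49/69.9, offset 31.8.
AQI = 151 + 49/69.9·31.8 ≈ 173.29 ⇒ 173.
SO₂ 301.31: bracket 216.18–512.70 → index 51–100; slope 49/296.52, offset 85.13.
AQI = 51 + 49/296.52·85.13 ≈ 65.07 ⇒ 65.
NO₂: 630.83 lies in 562.50–807.09, so I_lo=101, I_hi=150, C_lo=562.50, C_hi=807.09.
(150−101)/(807.09−562.50) × (630.83−562.50) + 101 = 49/244.59 × 68.33 + 101 ≈ 114.69 → 115.
PM10: 115.6 ∈ [69.6, 133.0] ↔ index [51, 100].
51 + (115.6−69.6)·(100−51)/(133.0−69.6) = 51 + 46.0·49/63.4 ≈ 86.55, so AQI = 87.
O₃ 0.170: bracket 0.105–0.173 → index 101–150; slope 49/0.068, offset 0.065.
AQI = 101 + 49/0.068·0.065 ≈ 147.84 ⇒ 148.
Sub-indices: CO→22, PM2.5→173, SO₂→65, NO₂→115, PM10→87, O₃→148. Overall AQI = max = 173; dominant pollutant is PM2.5.
AQI 173: Unhealthy.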